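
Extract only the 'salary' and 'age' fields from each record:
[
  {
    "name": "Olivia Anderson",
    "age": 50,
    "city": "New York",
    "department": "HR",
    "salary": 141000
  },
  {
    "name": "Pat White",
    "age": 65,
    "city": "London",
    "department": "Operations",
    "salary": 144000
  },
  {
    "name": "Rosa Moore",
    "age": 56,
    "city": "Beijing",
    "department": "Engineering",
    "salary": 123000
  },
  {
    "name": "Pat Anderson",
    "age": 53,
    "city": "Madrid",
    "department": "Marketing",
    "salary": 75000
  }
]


Original: 4 records with fields: name, age, city, department, salary
Keep: ['salary', 'age']
Drop: ['name', 'city', 'department']
Result: 4 records, 2 fields each

[
  {
    "salary": 141000,
    "age": 50
  },
  {
    "salary": 144000,
    "age": 65
  },
  {
    "salary": 123000,
    "age": 56
  },
  {
    "salary": 75000,
    "age": 53
  }
]


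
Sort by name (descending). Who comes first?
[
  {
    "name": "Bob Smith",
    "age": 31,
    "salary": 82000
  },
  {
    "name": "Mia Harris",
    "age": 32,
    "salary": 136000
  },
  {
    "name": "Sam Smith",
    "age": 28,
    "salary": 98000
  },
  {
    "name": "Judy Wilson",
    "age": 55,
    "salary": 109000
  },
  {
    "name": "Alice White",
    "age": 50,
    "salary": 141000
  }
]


Sort by: name (descending)

Sorted order:
  1. Sam Smith (name = Sam Smith)
  2. Mia Harris (name = Mia Harris)
  3. Judy Wilson (name = Judy Wilson)
  4. Bob Smith (name = Bob Smith)
  5. Alice White (name = Alice White)

First: Sam Smith

Sam Smith


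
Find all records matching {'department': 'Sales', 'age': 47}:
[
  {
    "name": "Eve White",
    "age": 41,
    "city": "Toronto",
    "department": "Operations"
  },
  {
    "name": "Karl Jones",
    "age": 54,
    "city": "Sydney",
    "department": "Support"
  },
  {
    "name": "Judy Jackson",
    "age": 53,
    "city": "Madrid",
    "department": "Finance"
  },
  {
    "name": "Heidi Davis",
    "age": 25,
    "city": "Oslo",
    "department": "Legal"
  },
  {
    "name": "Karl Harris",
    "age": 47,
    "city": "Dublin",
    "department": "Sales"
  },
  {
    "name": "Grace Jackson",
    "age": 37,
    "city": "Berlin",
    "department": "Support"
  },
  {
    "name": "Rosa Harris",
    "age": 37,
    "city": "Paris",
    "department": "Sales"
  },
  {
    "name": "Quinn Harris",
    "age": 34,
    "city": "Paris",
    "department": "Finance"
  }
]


Search criteria: {'department': 'Sales', 'age': 47}

Checking 8 records:
  Eve White: {department: Operations, age: 41}
  Karl Jones: {department: Support, age: 54}
  Judy Jackson: {department: Finance, age: 53}
  Heidi Davis: {department: Legal, age: 25}
  Karl Harris: {department: Sales, age: 47} <-- MATCH
  Grace Jackson: {department: Support, age: 37}
  Rosa Harris: {department: Sales, age: 37}
  Quinn Harris: {department: Finance, age: 34}

Matches: ["Karl Harris"]

["Karl Harris"]


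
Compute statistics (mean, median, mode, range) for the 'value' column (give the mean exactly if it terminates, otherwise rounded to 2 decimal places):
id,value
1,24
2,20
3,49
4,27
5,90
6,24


Data: [24, 20, 49, 27, 90, 24]
Count: 6
Sum: 234
Mean: 234/6 = 39
Sorted: [20, 24, 24, 27, 49, 90]
Median: 25.5
Mode: 24 (2 times)
Range: 90 - 20 = 70
Min: 20, Max: 90

mean=39, median=25.5, mode=24, range=70


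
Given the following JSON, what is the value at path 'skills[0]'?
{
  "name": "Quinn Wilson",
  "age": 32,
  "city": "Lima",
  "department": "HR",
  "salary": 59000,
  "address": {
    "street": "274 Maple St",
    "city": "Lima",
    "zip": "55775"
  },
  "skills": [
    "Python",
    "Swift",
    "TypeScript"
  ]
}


Query: skills[0]
Path: skills -> first element
Value: Python

Python


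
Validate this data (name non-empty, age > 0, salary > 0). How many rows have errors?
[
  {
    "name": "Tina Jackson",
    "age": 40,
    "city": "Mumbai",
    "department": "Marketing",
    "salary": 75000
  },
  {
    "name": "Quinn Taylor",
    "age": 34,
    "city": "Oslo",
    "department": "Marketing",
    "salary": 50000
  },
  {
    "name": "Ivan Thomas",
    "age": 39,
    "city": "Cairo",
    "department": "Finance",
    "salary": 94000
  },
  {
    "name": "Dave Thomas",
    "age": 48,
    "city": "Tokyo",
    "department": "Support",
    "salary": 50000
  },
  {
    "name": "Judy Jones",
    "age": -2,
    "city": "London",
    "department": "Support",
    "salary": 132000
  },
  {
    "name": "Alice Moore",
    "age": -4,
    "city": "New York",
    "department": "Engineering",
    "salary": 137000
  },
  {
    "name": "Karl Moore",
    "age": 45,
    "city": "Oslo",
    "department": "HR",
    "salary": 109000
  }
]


Validating 7 records:
Rules: name non-empty, age > 0, salary > 0

  Row 1 (Tina Jackson): OK
  Row 2 (Quinn Taylor): OK
  Row 3 (Ivan Thomas): OK
  Row 4 (Dave Thomas): OK
  Row 5 (Judy Jones): negative age: -2
  Row 6 (Alice Moore): negative age: -4
  Row 7 (Karl Moore): OK

Total errors: 2

2 errors


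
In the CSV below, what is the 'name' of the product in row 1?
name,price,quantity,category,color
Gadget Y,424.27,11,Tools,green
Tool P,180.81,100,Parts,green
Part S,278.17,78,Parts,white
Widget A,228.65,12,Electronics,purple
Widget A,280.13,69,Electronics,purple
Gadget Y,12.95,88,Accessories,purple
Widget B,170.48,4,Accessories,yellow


Query: Row 1 ('Gadget Y'), column 'name'
Value: Gadget Y

Gadget Y


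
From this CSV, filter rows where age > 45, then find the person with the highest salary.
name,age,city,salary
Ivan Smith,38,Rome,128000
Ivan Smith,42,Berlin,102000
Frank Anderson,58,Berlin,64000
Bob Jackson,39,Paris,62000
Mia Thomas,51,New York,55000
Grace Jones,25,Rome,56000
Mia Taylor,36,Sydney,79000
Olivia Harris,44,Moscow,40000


Filter: age > 45
Sort by: salary (descending)

Filtered records (2):
  Frank Anderson, age 58, salary $64000
  Mia Thomas, age 51, salary $55000

Highest salary: Frank Anderson ($64000)

Frank Anderson


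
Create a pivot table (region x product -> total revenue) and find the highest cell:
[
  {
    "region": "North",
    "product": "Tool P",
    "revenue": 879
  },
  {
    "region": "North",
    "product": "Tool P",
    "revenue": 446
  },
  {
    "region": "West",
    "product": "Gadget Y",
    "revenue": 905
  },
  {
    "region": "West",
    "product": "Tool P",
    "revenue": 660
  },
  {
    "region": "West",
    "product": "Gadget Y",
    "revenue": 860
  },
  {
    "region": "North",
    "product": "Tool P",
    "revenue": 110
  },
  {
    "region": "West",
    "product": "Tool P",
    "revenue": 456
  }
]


Pivot: region (rows) x product (columns) -> total revenue

     Gadget Y      Tool P      
North            0          1435  
West          1765          1116  

Highest: West / Gadget Y = $1765

West / Gadget Y = $1765


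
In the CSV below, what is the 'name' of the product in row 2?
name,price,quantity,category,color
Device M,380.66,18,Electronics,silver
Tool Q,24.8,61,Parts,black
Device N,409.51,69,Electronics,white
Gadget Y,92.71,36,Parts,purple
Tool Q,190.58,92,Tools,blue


Query: Row 2 ('Tool Q'), column 'name'
Value: Tool Q

Tool Q


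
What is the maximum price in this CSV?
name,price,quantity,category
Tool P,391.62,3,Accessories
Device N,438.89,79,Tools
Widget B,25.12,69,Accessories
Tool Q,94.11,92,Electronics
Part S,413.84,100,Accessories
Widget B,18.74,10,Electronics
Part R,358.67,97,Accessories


Computing maximum price:
Values: [391.62, 438.89, 25.12, 94.11, 413.84, 18.74, 358.67]
Max = 438.89

438.89


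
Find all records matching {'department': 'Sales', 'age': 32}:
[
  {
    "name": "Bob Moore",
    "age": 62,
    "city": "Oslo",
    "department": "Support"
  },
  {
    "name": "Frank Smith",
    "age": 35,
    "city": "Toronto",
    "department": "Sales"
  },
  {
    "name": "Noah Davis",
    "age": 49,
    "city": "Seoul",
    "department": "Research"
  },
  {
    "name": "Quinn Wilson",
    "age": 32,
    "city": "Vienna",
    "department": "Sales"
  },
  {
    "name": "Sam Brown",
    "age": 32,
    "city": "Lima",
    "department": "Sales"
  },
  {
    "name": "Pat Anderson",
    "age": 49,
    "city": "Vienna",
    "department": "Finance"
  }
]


Search criteria: {'department': 'Sales', 'age': 32}

Checking 6 records:
  Bob Moore: {department: Support, age: 62}
  Frank Smith: {department: Sales, age: 35}
  Noah Davis: {department: Research, age: 49}
  Quinn Wilson: {department: Sales, age: 32} <-- MATCH
  Sam Brown: {department: Sales, age: 32} <-- MATCH
  Pat Anderson: {department: Finance, age: 49}

Matches: ["Quinn Wilson", "Sam Brown"]

["Quinn Wilson", "Sam Brown"]


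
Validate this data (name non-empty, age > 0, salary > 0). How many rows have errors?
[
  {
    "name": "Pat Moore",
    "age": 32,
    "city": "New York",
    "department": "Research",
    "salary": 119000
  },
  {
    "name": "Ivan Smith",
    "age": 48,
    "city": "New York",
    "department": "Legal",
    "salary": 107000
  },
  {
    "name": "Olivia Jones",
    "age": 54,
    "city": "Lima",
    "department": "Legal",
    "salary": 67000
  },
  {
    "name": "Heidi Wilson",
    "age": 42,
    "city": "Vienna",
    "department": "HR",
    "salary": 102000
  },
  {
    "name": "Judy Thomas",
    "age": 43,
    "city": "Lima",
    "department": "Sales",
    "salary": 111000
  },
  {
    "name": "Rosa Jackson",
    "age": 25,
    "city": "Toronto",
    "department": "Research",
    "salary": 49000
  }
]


Validating 6 records:
Rules: name non-empty, age > 0, salary > 0

  Row 1 (Pat Moore): OK
  Row 2 (Ivan Smith): OK
  Row 3 (Olivia Jones): OK
  Row 4 (Heidi Wilson): OK
  Row 5 (Judy Thomas): OK
  Row 6 (Rosa Jackson): OK

Total errors: 0

0 errors


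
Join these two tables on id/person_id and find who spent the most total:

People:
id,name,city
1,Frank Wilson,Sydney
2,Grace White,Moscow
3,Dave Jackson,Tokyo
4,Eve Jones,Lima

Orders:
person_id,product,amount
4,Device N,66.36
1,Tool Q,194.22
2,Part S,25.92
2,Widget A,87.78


Join on: people.id = orders.person_id

Joined rows:
  Eve Jones (Lima) bought Device N for $66.36
  Frank Wilson (Sydney) bought Tool Q for $194.22
  Grace White (Moscow) bought Part S for $25.92
  Grace White (Moscow) bought Widget A for $87.78

Total per person:
  Frank Wilson: $194.22
  Grace White: $113.70
  Eve Jones: $66.36

Top spender: Frank Wilson ($194.22)

Frank Wilson ($194.22)


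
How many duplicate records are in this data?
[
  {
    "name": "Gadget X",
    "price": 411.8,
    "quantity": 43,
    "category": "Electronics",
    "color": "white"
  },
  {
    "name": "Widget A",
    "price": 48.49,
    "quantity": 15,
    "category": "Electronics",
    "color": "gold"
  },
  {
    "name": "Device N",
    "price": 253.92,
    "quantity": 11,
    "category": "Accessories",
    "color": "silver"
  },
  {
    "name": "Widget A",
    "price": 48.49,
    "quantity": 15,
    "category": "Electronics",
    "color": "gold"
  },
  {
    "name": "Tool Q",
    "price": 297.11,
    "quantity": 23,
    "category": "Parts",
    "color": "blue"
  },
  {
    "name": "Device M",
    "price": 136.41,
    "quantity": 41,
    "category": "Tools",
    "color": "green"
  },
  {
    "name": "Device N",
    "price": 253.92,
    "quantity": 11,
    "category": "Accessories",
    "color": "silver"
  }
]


Checking 7 records for duplicates:

  Row 1: Gadget X ($411.8, qty 43)
  Row 2: Widget A ($48.49, qty 15)
  Row 3: Device N ($253.92, qty 11)
  Row 4: Widget A ($48.49, qty 15) <-- DUPLICATE
  Row 5: Tool Q ($297.11, qty 23)
  Row 6: Device M ($136.41, qty 41)
  Row 7: Device N ($253.92, qty 11) <-- DUPLICATE

Duplicates found: 2
Unique records: 5

2 duplicates, 5 unique


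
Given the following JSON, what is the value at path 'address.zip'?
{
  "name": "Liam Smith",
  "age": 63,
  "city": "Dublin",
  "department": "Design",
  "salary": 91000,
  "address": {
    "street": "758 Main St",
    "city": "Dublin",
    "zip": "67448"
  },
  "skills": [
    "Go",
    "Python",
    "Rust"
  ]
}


Query: address.zip
Path: address -> zip
Value: 67448

67448


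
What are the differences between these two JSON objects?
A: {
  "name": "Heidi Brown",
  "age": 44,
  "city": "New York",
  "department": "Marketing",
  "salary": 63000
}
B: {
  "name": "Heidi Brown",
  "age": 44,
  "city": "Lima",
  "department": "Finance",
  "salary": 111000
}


Comparing each field (in key order):
  name: same
  age: same
  city: DIFFERENT
  department: DIFFERENT
  salary: DIFFERENT
Differences:
  city: New York -> Lima
  department: Marketing -> Finance
  salary: 63000 -> 111000

3 field(s) changed

3 changes: city, department, salary


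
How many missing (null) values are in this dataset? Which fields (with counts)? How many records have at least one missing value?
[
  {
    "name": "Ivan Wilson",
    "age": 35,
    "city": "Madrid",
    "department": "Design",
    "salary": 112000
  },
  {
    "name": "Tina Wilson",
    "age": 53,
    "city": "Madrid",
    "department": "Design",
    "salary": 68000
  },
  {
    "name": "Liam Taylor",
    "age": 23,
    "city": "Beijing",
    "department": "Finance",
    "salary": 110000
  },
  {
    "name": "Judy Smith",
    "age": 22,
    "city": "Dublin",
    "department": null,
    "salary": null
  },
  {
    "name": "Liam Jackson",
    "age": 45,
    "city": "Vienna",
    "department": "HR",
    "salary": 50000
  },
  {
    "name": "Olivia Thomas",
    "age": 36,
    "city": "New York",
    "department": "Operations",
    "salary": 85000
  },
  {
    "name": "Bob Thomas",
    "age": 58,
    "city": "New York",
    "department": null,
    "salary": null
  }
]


Checking for missing (null) values in 7 records:

  Ivan Wilson: complete
  Tina Wilson: complete
  Liam Taylor: complete
  Judy Smith: department, salary
  Liam Jackson: complete
  Olivia Thomas: complete
  Bob Thomas: department, salary

Per field:
  name: 0 missing
  age: 0 missing
  city: 0 missing
  department: 2 missing
  salary: 2 missing

Total missing values: 4
Records with any missing: 2

4 missing values (department: 2, salary: 2); 2 incomplete records


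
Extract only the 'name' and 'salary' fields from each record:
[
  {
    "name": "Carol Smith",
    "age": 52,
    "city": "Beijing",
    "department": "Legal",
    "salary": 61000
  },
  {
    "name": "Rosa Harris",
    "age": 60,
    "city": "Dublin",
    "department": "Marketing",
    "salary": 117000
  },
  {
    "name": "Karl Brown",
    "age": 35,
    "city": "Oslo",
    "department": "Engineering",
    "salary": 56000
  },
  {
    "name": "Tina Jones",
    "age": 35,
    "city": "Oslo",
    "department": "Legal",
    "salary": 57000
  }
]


Original: 4 records with fields: name, age, city, department, salary
Keep: ['name', 'salary']
Drop: ['age', 'city', 'department']
Result: 4 records, 2 fields each

[
  {
    "name": "Carol Smith",
    "salary": 61000
  },
  {
    "name": "Rosa Harris",
    "salary": 117000
  },
  {
    "name": "Karl Brown",
    "salary": 56000
  },
  {
    "name": "Tina Jones",
    "salary": 57000
  }
]


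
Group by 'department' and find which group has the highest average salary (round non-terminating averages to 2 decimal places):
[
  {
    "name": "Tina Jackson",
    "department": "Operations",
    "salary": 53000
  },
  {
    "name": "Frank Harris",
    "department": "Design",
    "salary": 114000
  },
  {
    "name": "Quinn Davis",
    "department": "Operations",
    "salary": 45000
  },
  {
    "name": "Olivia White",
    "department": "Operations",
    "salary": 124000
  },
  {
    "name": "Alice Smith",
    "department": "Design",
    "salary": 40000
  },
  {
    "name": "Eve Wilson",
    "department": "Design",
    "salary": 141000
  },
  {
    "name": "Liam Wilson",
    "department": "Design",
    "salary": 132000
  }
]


Group by: department

Groups:
  Design: 4 people, avg salary = 427000/4 = $106750
  Operations: 3 people, avg salary = 222000/3 = $74000

Highest average salary: Design ($106750)

Design ($106750)


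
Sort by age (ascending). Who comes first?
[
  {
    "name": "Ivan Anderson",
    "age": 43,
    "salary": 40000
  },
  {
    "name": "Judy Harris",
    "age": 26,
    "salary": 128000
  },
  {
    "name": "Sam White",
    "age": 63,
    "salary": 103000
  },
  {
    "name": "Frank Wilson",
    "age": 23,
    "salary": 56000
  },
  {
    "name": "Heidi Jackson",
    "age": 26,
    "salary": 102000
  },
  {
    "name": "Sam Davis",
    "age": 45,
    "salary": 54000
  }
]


Sort by: age (ascending)

Sorted order:
  1. Frank Wilson (age = 23)
  2. Judy Harris (age = 26)
  3. Heidi Jackson (age = 26)
  4. Ivan Anderson (age = 43)
  5. Sam Davis (age = 45)
  6. Sam White (age = 63)

First: Frank Wilson

Frank Wilson


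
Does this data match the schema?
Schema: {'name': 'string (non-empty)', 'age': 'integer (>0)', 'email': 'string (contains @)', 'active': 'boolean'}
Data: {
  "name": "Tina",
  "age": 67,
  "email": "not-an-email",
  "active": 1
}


Validating each field against schema:
  name: OK (non-empty string)
  age: OK (positive integer)
  email: FAIL ("not-an-email" does not contain @)
  active: FAIL (1 is not a boolean)

Result: INVALID (2 errors: email, active)

INVALID (2 errors: email, active)


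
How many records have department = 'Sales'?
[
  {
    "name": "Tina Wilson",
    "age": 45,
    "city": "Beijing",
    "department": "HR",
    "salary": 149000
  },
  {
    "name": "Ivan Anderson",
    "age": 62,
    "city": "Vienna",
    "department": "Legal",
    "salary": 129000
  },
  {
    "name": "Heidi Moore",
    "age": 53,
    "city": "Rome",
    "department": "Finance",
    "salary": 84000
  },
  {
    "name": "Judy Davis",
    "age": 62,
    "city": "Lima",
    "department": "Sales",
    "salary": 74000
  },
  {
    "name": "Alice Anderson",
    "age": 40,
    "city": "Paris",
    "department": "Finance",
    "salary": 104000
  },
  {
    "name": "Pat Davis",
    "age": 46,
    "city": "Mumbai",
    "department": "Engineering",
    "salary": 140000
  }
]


Data: 6 records
Condition: department = 'Sales'

Checking each record:
  Tina Wilson: HR
  Ivan Anderson: Legal
  Heidi Moore: Finance
  Judy Davis: Sales MATCH
  Alice Anderson: Finance
  Pat Davis: Engineering

Count: 1

1


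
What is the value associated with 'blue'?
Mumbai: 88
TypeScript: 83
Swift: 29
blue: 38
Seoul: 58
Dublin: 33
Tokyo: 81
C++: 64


Looking up key 'blue'
Value: 38

38


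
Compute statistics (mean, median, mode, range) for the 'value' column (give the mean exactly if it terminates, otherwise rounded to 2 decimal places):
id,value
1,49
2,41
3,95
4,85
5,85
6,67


Data: [49, 41, 95, 85, 85, 67]
Count: 6
Sum: 422
Mean: 422/6 ≈ 70.33 (rounded to 2 decimal places)
Sorted: [41, 49, 67, 85, 85, 95]
Median: 76.0
Mode: 85 (2 times)
Range: 95 - 41 = 54
Min: 41, Max: 95

mean≈70.33, median=76.0, mode=85, range=54


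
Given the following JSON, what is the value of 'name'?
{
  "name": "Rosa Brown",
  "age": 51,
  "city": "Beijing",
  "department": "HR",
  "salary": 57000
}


Looking up field 'name'
Value: Rosa Brown

Rosa Brown


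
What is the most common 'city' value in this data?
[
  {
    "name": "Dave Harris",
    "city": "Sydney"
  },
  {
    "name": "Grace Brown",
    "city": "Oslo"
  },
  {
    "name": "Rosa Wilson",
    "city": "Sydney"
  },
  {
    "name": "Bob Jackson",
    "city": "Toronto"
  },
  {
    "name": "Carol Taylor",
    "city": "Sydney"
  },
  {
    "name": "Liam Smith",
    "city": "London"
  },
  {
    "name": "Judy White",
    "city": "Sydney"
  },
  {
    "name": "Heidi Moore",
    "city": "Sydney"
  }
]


Counting 'city' values across 8 records:

  Sydney: 5 #####
  Oslo: 1 #
  Toronto: 1 #
  London: 1 #

Most common: Sydney (5 times)

Sydney (5 times)


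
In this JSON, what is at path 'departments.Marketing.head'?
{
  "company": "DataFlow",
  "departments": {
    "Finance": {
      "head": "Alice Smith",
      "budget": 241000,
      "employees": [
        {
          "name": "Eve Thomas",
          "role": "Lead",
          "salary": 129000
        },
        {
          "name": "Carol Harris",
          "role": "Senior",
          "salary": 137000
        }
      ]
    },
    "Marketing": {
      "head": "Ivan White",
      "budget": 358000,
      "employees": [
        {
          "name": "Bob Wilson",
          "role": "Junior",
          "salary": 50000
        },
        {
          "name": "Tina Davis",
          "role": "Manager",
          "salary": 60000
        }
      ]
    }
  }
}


Path: departments.Marketing.head

Navigate:
  -> departments
  -> Marketing
  -> head = 'Ivan White'

Ivan White


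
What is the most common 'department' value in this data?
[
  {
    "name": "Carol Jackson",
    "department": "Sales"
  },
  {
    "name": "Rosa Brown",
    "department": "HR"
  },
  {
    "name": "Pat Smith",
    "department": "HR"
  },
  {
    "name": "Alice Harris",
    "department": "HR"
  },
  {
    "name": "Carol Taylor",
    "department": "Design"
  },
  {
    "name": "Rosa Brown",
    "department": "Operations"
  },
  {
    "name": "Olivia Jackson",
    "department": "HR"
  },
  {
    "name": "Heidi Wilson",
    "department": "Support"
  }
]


Counting 'department' values across 8 records:

  HR: 4 ####
  Sales: 1 #
  Design: 1 #
  Operations: 1 #
  Support: 1 #

Most common: HR (4 times)

HR (4 times)


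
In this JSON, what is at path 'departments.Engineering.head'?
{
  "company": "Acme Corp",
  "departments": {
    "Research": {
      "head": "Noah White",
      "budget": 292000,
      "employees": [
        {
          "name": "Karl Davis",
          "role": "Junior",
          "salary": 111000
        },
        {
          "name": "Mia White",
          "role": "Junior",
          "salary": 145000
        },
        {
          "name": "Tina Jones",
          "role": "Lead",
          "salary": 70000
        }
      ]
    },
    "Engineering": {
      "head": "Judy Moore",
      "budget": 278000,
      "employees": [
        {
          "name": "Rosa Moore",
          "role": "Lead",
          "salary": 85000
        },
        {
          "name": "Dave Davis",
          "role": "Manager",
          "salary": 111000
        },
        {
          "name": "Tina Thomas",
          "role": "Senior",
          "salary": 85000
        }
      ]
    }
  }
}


Path: departments.Engineering.head

Navigate:
  -> departments
  -> Engineering
  -> head = 'Judy Moore'

Judy Moore


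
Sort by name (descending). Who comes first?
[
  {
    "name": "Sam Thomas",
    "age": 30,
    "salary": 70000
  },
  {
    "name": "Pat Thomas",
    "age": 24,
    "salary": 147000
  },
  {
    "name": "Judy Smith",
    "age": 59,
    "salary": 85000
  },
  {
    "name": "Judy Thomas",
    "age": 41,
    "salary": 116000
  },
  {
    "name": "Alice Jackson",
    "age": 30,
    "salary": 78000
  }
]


Sort by: name (descending)

Sorted order:
  1. Sam Thomas (name = Sam Thomas)
  2. Pat Thomas (name = Pat Thomas)
  3. Judy Thomas (name = Judy Thomas)
  4. Judy Smith (name = Judy Smith)
  5. Alice Jackson (name = Alice Jackson)

First: Sam Thomas

Sam Thomas


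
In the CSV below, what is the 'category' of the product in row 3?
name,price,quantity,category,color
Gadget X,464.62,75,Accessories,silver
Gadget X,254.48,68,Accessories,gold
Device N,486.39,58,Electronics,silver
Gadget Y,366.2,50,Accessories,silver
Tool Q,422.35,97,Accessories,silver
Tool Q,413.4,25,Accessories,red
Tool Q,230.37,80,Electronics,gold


Query: Row 3 ('Device N'), column 'category'
Value: Electronics

Electronics


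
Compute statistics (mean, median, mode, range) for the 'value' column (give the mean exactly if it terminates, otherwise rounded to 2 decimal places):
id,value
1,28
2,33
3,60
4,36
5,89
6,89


Data: [28, 33, 60, 36, 89, 89]
Count: 6
Sum: 335
Mean: 335/6 ≈ 55.83 (rounded to 2 decimal places)
Sorted: [28, 33, 36, 60, 89, 89]
Median: 48.0
Mode: 89 (2 times)
Range: 89 - 28 = 61
Min: 28, Max: 89

mean≈55.83, median=48.0, mode=89, range=61


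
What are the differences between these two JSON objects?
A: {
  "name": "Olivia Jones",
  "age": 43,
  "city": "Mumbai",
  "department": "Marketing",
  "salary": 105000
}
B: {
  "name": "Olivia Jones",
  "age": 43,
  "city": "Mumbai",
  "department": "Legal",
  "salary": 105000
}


Comparing each field (in key order):
  name: same
  age: same
  city: same
  department: DIFFERENT
  salary: same
Differences:
  department: Marketing -> Legal

1 field(s) changed

1 change: department


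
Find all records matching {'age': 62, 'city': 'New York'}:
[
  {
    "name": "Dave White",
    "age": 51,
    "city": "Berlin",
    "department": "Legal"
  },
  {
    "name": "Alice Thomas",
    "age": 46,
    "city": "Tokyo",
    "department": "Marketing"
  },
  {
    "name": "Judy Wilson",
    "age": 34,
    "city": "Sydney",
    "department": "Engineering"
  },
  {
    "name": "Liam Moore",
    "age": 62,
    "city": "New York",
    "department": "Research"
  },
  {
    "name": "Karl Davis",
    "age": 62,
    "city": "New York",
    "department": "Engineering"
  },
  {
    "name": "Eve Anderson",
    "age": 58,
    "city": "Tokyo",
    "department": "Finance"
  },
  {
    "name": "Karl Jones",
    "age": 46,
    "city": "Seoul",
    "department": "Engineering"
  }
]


Search criteria: {'age': 62, 'city': 'New York'}

Checking 7 records:
  Dave White: {age: 51, city: Berlin}
  Alice Thomas: {age: 46, city: Tokyo}
  Judy Wilson: {age: 34, city: Sydney}
  Liam Moore: {age: 62, city: New York} <-- MATCH
  Karl Davis: {age: 62, city: New York} <-- MATCH
  Eve Anderson: {age: 58, city: Tokyo}
  Karl Jones: {age: 46, city: Seoul}

Matches: ["Liam Moore", "Karl Davis"]

["Liam Moore", "Karl Davis"]


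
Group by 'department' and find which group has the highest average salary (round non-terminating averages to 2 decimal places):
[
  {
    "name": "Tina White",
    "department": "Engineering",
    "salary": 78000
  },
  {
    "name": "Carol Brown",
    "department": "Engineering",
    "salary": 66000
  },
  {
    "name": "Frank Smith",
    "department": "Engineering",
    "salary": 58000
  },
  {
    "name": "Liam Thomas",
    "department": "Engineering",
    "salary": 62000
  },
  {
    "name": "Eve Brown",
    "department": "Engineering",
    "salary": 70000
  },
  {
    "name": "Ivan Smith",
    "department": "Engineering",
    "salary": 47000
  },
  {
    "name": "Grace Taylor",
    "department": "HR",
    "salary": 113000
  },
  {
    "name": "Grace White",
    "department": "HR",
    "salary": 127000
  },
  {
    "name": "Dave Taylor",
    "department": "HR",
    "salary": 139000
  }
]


Group by: department

Groups:
  Engineering: 6 people, avg salary = 381000/6 = $63500
  HR: 3 people, avg salary = 379000/3 ≈ $126333.33

Highest average salary: HR (≈$126333.33)

HR (≈$126333.33)


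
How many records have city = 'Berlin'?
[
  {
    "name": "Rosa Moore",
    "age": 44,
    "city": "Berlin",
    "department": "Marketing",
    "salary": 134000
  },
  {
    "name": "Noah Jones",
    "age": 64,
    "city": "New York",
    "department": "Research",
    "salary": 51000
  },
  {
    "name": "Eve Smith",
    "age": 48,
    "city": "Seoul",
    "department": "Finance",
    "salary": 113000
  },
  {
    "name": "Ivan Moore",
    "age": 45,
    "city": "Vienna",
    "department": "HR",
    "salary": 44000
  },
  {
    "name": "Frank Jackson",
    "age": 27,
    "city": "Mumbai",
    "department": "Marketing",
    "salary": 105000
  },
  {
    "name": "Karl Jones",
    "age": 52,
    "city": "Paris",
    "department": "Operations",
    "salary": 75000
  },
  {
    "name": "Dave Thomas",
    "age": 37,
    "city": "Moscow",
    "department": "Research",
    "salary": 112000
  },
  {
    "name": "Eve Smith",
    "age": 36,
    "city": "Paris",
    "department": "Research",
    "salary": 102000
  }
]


Data: 8 records
Condition: city = 'Berlin'

Checking each record:
  Rosa Moore: Berlin MATCH
  Noah Jones: New York
  Eve Smith: Seoul
  Ivan Moore: Vienna
  Frank Jackson: Mumbai
  Karl Jones: Paris
  Dave Thomas: Moscow
  Eve Smith: Paris

Count: 1

1


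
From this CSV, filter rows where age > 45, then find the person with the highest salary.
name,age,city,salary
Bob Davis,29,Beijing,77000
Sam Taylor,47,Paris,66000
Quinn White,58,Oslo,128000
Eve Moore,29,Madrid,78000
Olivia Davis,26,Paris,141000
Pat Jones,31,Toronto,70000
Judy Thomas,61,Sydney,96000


Filter: age > 45
Sort by: salary (descending)

Filtered records (3):
  Quinn White, age 58, salary $128000
  Judy Thomas, age 61, salary $96000
  Sam Taylor, age 47, salary $66000

Highest salary: Quinn White ($128000)

Quinn White


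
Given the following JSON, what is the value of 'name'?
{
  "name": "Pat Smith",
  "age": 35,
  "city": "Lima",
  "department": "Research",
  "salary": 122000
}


Looking up field 'name'
Value: Pat Smith

Pat Smith


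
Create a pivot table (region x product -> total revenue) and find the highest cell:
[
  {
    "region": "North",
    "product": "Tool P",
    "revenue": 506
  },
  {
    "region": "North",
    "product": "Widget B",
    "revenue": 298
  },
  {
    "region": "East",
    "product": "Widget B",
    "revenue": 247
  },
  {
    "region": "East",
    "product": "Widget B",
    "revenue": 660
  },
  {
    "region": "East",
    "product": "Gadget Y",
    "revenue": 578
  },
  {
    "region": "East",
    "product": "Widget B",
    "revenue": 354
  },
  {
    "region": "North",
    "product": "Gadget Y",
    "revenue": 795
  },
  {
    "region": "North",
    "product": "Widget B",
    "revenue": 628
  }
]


Pivot: region (rows) x product (columns) -> total revenue

     Gadget Y      Tool P        Widget B    
East           578             0          1261  
North          795           506           926  

Highest: East / Widget B = $1261

East / Widget B = $1261


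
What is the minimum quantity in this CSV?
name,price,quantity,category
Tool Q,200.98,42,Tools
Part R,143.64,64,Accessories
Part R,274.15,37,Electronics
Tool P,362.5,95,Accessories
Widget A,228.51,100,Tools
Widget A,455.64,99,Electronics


Computing minimum quantity:
Values: [42, 64, 37, 95, 100, 99]
Min = 37

37


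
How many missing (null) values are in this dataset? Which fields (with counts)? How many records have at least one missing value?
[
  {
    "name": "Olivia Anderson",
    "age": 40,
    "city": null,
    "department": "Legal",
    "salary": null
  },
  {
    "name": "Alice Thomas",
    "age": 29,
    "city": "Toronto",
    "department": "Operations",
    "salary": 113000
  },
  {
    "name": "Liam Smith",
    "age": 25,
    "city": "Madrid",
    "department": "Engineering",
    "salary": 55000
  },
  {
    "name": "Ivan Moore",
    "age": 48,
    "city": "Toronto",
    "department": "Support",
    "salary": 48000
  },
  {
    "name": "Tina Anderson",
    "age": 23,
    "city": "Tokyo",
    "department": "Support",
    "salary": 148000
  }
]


Checking for missing (null) values in 5 records:

  Olivia Anderson: city, salary
  Alice Thomas: complete
  Liam Smith: complete
  Ivan Moore: complete
  Tina Anderson: complete

Per field:
  name: 0 missing
  age: 0 missing
  city: 1 missing
  department: 0 missing
  salary: 1 missing

Total missing values: 2
Records with any missing: 1

2 missing values (city: 1, salary: 1); 1 incomplete records


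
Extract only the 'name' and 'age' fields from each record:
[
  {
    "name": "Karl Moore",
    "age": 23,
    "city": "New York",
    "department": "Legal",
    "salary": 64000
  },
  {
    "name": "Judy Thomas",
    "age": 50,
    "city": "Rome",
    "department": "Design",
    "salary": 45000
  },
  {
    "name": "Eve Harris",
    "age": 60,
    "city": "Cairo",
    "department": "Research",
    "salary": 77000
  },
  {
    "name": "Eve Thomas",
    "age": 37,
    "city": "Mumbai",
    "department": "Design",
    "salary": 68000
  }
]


Original: 4 records with fields: name, age, city, department, salary
Keep: ['name', 'age']
Drop: ['city', 'department', 'salary']
Result: 4 records, 2 fields each

[
  {
    "name": "Karl Moore",
    "age": 23
  },
  {
    "name": "Judy Thomas",
    "age": 50
  },
  {
    "name": "Eve Harris",
    "age": 60
  },
  {
    "name": "Eve Thomas",
    "age": 37
  }
]


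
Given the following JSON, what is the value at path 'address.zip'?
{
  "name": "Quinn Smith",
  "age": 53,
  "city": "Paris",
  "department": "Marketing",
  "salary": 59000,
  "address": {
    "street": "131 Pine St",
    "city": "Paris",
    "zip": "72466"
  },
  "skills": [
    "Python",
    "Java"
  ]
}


Query: address.zip
Path: address -> zip
Value: 72466

72466


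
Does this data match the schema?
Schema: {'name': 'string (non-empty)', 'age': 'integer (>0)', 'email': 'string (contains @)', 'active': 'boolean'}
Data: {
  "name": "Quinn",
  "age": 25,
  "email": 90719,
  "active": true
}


Validating each field against schema:
  name: OK (non-empty string)
  age: OK (positive integer)
  email: FAIL (90719 is not a string)
  active: OK (boolean)

Result: INVALID (1 error: email)

INVALID (1 error: email)


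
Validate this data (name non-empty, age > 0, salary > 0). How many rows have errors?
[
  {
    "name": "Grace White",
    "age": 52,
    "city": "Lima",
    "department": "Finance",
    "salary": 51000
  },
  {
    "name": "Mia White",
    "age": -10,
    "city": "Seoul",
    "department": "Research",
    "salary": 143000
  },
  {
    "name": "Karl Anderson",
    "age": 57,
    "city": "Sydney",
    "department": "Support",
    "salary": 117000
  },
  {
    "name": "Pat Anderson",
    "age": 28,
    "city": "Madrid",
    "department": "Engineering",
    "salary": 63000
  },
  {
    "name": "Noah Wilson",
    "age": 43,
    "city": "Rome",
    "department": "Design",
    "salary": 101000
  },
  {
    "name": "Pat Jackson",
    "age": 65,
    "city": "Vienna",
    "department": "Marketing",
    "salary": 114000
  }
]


Validating 6 records:
Rules: name non-empty, age > 0, salary > 0

  Row 1 (Grace White): OK
  Row 2 (Mia White): negative age: -10
  Row 3 (Karl Anderson): OK
  Row 4 (Pat Anderson): OK
  Row 5 (Noah Wilson): OK
  Row 6 (Pat Jackson): OK

Total errors: 1

1 errors


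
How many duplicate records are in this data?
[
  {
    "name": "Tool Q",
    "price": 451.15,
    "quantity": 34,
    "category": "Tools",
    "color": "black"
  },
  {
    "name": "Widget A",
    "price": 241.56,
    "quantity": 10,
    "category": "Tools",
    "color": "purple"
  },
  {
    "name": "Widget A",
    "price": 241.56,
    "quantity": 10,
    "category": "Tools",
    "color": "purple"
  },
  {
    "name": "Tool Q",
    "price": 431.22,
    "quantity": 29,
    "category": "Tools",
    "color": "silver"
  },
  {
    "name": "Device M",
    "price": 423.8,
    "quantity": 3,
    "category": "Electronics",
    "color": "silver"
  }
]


Checking 5 records for duplicates:

  Row 1: Tool Q ($451.15, qty 34)
  Row 2: Widget A ($241.56, qty 10)
  Row 3: Widget A ($241.56, qty 10) <-- DUPLICATE
  Row 4: Tool Q ($431.22, qty 29)
  Row 5: Device M ($423.8, qty 3)

Duplicates found: 1
Unique records: 4

1 duplicates, 4 unique


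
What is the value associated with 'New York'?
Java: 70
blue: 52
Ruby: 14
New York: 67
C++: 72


Looking up key 'New York'
Value: 67

67


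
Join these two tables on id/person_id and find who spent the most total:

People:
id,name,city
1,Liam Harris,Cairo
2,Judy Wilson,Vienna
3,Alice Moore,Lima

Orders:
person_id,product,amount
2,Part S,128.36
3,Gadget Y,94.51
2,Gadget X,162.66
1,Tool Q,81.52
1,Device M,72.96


Join on: people.id = orders.person_id

Joined rows:
  Judy Wilson (Vienna) bought Part S for $128.36
  Alice Moore (Lima) bought Gadget Y for $94.51
  Judy Wilson (Vienna) bought Gadget X for $162.66
  Liam Harris (Cairo) bought Tool Q for $81.52
  Liam Harris (Cairo) bought Device M for $72.96

Total per person:
  Judy Wilson: $291.02
  Liam Harris: $154.48
  Alice Moore: $94.51

Top spender: Judy Wilson ($291.02)

Judy Wilson ($291.02)


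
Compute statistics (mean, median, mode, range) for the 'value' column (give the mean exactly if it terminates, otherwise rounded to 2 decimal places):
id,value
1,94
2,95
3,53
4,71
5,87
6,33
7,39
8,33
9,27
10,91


Data: [94, 95, 53, 71, 87, 33, 39, 33, 27, 91]
Count: 10
Sum: 623
Mean: 623/10 = 62.3
Sorted: [27, 33, 33, 39, 53, 71, 87, 91, 94, 95]
Median: 62.0
Mode: 33 (2 times)
Range: 95 - 27 = 68
Min: 27, Max: 95

mean=62.3, median=62.0, mode=33, range=68


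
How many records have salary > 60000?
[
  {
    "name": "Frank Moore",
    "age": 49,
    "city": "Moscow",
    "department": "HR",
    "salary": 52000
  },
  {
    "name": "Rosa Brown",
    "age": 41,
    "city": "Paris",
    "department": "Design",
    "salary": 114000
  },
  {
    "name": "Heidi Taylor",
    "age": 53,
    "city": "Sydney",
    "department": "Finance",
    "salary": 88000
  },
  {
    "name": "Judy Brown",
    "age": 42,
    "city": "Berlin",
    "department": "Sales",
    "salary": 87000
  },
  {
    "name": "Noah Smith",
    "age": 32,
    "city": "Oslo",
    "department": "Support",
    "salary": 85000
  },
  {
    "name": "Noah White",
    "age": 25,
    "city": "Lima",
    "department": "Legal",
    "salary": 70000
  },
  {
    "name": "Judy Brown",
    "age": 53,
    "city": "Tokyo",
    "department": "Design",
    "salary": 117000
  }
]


Data: 7 records
Condition: salary > 60000

Checking each record:
  Frank Moore: 52000
  Rosa Brown: 114000 MATCH
  Heidi Taylor: 88000 MATCH
  Judy Brown: 87000 MATCH
  Noah Smith: 85000 MATCH
  Noah White: 70000 MATCH
  Judy Brown: 117000 MATCH

Count: 6

6


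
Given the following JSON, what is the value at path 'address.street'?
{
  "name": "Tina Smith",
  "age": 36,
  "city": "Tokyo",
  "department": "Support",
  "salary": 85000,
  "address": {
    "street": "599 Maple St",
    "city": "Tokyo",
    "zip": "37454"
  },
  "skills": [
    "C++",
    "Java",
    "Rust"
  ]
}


Query: address.street
Path: address -> street
Value: 599 Maple St

599 Maple St


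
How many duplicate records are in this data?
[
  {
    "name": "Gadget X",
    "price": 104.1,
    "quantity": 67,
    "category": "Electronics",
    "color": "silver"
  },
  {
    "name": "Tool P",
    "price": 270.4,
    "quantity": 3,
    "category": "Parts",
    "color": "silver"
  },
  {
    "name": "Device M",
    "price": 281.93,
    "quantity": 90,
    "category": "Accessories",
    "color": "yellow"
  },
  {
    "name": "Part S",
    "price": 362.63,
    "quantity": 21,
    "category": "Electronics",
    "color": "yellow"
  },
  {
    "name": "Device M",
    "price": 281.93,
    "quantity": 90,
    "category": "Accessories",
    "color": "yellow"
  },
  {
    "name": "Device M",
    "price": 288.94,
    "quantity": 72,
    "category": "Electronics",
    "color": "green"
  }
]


Checking 6 records for duplicates:

  Row 1: Gadget X ($104.1, qty 67)
  Row 2: Tool P ($270.4, qty 3)
  Row 3: Device M ($281.93, qty 90)
  Row 4: Part S ($362.63, qty 21)
  Row 5: Device M ($281.93, qty 90) <-- DUPLICATE
  Row 6: Device M ($288.94, qty 72)

Duplicates found: 1
Unique records: 5

1 duplicates, 5 unique


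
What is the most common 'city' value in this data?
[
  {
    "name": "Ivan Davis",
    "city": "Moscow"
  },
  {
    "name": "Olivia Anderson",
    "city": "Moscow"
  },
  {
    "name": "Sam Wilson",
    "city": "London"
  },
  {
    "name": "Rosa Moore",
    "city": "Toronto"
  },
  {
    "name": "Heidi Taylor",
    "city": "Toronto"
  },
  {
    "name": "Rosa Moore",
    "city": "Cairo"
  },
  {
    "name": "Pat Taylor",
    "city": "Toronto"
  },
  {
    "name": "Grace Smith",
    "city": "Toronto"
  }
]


Counting 'city' values across 8 records:

  Toronto: 4 ####
  Moscow: 2 ##
  London: 1 #
  Cairo: 1 #

Most common: Toronto (4 times)

Toronto (4 times)


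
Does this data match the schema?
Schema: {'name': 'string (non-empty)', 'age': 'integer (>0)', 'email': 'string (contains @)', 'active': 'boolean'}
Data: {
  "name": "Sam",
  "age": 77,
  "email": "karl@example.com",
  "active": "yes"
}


Validating each field against schema:
  name: OK (non-empty string)
  age: OK (positive integer)
  email: OK (string with @)
  active: FAIL ("yes" is not a boolean)

Result: INVALID (1 error: active)

INVALID (1 error: active)


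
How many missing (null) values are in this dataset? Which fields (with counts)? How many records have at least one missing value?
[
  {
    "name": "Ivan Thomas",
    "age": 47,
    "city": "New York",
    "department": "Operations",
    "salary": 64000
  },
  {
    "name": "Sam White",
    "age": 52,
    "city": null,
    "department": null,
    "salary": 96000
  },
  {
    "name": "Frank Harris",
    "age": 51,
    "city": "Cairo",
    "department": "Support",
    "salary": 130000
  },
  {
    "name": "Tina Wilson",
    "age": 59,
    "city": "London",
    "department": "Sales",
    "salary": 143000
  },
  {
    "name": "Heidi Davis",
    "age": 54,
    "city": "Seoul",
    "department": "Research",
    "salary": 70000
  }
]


Checking for missing (null) values in 5 records:

  Ivan Thomas: complete
  Sam White: city, department
  Frank Harris: complete
  Tina Wilson: complete
  Heidi Davis: complete

Per field:
  name: 0 missing
  age: 0 missing
  city: 1 missing
  department: 1 missing
  salary: 0 missing

Total missing values: 2
Records with any missing: 1

2 missing values (city: 1, department: 1); 1 incomplete records
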